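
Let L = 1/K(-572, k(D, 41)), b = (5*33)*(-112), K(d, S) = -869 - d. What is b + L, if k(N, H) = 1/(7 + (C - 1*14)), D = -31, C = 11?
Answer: -5488561/297 ≈ -18480.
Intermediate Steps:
k(N, H) = ¼ (k(N, H) = 1/(7 + (11 - 1*14)) = 1/(7 + (11 - 14)) = 1/(7 - 3) = 1/4 = ¼)
b = -18480 (b = 165*(-112) = -18480)
L = -1/297 (L = 1/(-869 - 1*(-572)) = 1/(-869 + 572) = 1/(-297) = -1/297 ≈ -0.0033670)
b + L = -18480 - 1/297 = -5488561/297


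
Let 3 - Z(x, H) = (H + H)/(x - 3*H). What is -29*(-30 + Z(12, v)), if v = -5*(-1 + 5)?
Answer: 6902/9 ≈ 766.89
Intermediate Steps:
v = -20 (v = -5*4 = -20)
Z(x, H) = 3 - 2*H/(x - 3*H) (Z(x, H) = 3 - (H + H)/(x - 3*H) = 3 - 2*H/(x - 3*H))
-29*(-30 + Z(12, v)) = -29*(-30 + (-3*12 + 11*(-20))/(-1*12 + 3*(-20))) = -29*(-30 + (-36 - 220)/(-12 - 60)) = -29*(-30 - 256/(-72)) = -29*(-30 - 1/72*(-256)) = -29*(-30 + 32/9) = -29*(-238/9) = 6902/9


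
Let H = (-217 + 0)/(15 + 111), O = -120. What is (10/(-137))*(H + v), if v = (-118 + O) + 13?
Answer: 20405/1233 ≈ 16.549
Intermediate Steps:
H = -31/18 (H = -217/126 = -217*1/126 = -31/18 ≈ -1.7222)
v = -225 (v = (-118 - 120) + 13 = -238 + 13 = -225)
(10/(-137))*(H + v) = (10/(-137))*(-31/18 - 225) = (10*(-1/137))*(-4081/18) = -10/137*(-4081/18) = 20405/1233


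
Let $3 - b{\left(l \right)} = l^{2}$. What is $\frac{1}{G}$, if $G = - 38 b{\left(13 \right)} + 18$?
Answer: $\frac{1}{6326} \approx 0.00015808$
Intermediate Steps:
$b{\left(l \right)} = 3 - l^{2}$
$G = 6326$ ($G = - 38 \left(3 - 13^{2}\right) + 18 = - 38 \left(3 - 169\right) + 18 = \left(-38\right) \left(-166\right) + 18 = 6308 + 18 = 6326$)
$\frac{1}{G} = \frac{1}{6326}$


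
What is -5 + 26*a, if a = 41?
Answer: 1061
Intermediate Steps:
-5 + 26*a = -5 + 26*41 = -5 + 1066 = 1061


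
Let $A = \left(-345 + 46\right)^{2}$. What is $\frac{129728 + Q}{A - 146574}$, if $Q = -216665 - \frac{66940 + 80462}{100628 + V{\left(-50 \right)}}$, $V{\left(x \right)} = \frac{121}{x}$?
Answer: $\frac{48601296947}{31961479363} \approx 1.5206$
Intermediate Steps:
$Q = - \frac{121123270515}{559031}$ ($Q = -216665 - \frac{66940 + 80462}{100628 + \frac{121}{-50}} = -216665 - \frac{147402}{100628 + 121 \left(- \frac{1}{50}\right)} = -216665 - \frac{147402}{100628 - \frac{121}{50}} = -216665 - \frac{147402}{\frac{5031279}{50}} = -216665 - 147402 \cdot \frac{50}{5031279} = -216665 - \frac{818900}{559031} = - \frac{121123270515}{559031} \approx -2.1667 \cdot 10^{5}$)
$A = 89401$ ($A = \left(-299\right)^{2} = 89401$)
$\frac{129728 + Q}{A - 146574} = \frac{129728 - \frac{121123270515}{559031}}{89401 - 146574} = - \frac{48601296947}{559031 \left(-57173\right)} = \left(- \frac{48601296947}{559031}\right) \left(- \frac{1}{57173}\right) = \frac{48601296947}{31961479363}$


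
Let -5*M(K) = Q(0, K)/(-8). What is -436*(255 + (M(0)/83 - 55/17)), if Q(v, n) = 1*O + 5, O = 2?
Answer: -1548859371/14110 ≈ -1.0977e+5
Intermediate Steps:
Q(v, n) = 7 (Q(v, n) = 1*2 + 5 = 2 + 5 = 7)
M(K) = 7/40 (M(K) = -7/(5*(-8)) = -7*(-1)/(5*8) = -⅕*(-7/8) = 7/40)
-436*(255 + (M(0)/83 - 55/17)) = -436*(255 + ((7/40)/83 - 55/17)) = -436*(255 + ((7/40)*(1/83) - 55*1/17)) = -436*(255 + (7/3320 - 55/17)) = -436*(255 - 182481/56440) = -436*14209719/56440 = -1548859371/14110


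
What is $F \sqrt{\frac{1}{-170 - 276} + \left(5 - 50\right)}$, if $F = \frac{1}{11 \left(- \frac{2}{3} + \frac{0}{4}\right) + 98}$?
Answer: $\frac{3 i \sqrt{8951666}}{121312} \approx 0.073989 i$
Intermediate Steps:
$F = \frac{3}{272}$ ($F = \frac{1}{11 \left(\left(-2\right) \frac{1}{3} + 0 \cdot \frac{1}{4}\right) + 98} = \frac{1}{11 \left(- \frac{2}{3} + 0\right) + 98} = \frac{1}{11 \left(- \frac{2}{3}\right) + 98} = \frac{1}{- \frac{22}{3} + 98} = \frac{1}{\frac{272}{3}} = \frac{3}{272} \approx 0.011029$)
$F \sqrt{\frac{1}{-170 - 276} + \left(5 - 50\right)} = \frac{3 \sqrt{\frac{1}{-170 - 276} + \left(5 - 50\right)}}{272} = \frac{3 \sqrt{\frac{1}{-446} - 45}}{272} = \frac{3 \sqrt{- \frac{1}{446} - 45}}{272} = \frac{3 \sqrt{- \frac{20071}{446}}}{272} = \frac{3 \frac{i \sqrt{8951666}}{446}}{272} = \frac{3 i \sqrt{8951666}}{121312}$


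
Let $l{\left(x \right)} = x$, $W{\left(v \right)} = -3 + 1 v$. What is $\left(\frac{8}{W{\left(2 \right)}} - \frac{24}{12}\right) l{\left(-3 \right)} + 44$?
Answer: $74$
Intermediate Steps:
$W{\left(v \right)} = -3 + v$
$\left(\frac{8}{W{\left(2 \right)}} - \frac{24}{12}\right) l{\left(-3 \right)} + 44 = \left(\frac{8}{-3 + 2} - \frac{24}{12}\right) \left(-3\right) + 44 = \left(\frac{8}{-1} - 2\right) \left(-3\right) + 44 = \left(8 \left(-1\right) - 2\right) \left(-3\right) + 44 = \left(-8 - 2\right) \left(-3\right) + 44 = \left(-10\right) \left(-3\right) + 44 = 30 + 44 = 74$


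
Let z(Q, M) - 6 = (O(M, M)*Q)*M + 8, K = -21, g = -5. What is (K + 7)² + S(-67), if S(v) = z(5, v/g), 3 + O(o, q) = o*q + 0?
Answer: 300988/25 ≈ 12040.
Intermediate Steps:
O(o, q) = -3 + o*q (O(o, q) = -3 + (o*q + 0) = -3 + o*q)
z(Q, M) = 14 + M*Q*(-3 + M²) (z(Q, M) = 6 + (((-3 + M*M)*Q)*M + 8) = 6 + (((-3 + M²)*Q)*M + 8) = 6 + ((Q*(-3 + M²))*M + 8) = 6 + (M*Q*(-3 + M²) + 8) = 6 + (8 + M*Q*(-3 + M²)) = 14 + M*Q*(-3 + M²))
S(v) = 14 - v*(-3 + v²/25) (S(v) = 14 + (v/(-5))*5*(-3 + (v/(-5))²) = 14 + (v*(-⅕))*5*(-3 + (v*(-⅕))²) = 14 - v/5*5*(-3 + (-v/5)²) = 14 - v/5*5*(-3 + v²/25) = 14 - v*(-3 + v²/25))
(K + 7)² + S(-67) = (-21 + 7)² + (14 - 1/25*(-67)*(-75 + (-67)²)) = (-14)² + (14 - 1/25*(-67)*(-75 + 4489)) = 196 + (14 - 1/25*(-67)*4414) = 196 + (14 + 295738/25) = 196 + 296088/25 = 300988/25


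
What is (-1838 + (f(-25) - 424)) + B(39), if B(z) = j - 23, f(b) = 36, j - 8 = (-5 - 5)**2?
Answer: -2141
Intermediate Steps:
j = 108 (j = 8 + (-5 - 5)**2 = 8 + (-10)**2 = 8 + 100 = 108)
B(z) = 85 (B(z) = 108 - 23 = 85)
(-1838 + (f(-25) - 424)) + B(39) = (-1838 + (36 - 424)) + 85 = (-1838 - 388) + 85 = -2226 + 85 = -2141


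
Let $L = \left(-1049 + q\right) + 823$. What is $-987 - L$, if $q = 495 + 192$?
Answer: $-1448$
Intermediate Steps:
$q = 687$
$L = 461$ ($L = \left(-1049 + 687\right) + 823 = -362 + 823 = 461$)
$-987 - L = -987 - 461 = -1448$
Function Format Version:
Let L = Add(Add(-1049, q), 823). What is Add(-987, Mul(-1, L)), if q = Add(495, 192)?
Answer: -1448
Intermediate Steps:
q = 687
L = 461 (L = Add(Add(-1049, 687), 823) = Add(-362, 823) = 461)
Add(-987, Mul(-1, L)) = Add(-987, Mul(-1, 461)) = Add(-987, -461) = -1448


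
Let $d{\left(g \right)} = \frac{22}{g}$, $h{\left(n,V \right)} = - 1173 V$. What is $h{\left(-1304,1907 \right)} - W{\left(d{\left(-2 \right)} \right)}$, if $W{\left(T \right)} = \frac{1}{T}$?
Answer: $- \frac{24606020}{11} \approx -2.2369 \cdot 10^{6}$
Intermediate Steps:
$h{\left(-1304,1907 \right)} - W{\left(d{\left(-2 \right)} \right)} = \left(-1173\right) 1907 - \frac{1}{22 \frac{1}{-2}} = -2236911 - \frac{1}{22 \left(- \frac{1}{2}\right)} = -2236911 - \frac{1}{-11} = -2236911 - - \frac{1}{11} = -2236911 + \frac{1}{11} = - \frac{24606020}{11}$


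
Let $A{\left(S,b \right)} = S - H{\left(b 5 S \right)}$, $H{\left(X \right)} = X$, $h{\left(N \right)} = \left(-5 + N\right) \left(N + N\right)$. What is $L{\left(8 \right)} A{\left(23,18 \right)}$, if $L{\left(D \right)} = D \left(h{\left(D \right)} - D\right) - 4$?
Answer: $-646852$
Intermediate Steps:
$h{\left(N \right)} = 2 N \left(-5 + N\right)$ ($h{\left(N \right)} = \left(-5 + N\right) 2 N = 2 N \left(-5 + N\right)$)
$A{\left(S,b \right)} = S - 5 S b$ ($A{\left(S,b \right)} = S - b 5 S = S - 5 b S = S - 5 S b$)
$L{\left(D \right)} = -4 + D \left(- D + 2 D \left(-5 + D\right)\right)$ ($L{\left(D \right)} = D \left(2 D \left(-5 + D\right) - D\right) - 4 = D \left(- D + 2 D \left(-5 + D\right)\right) - 4 = -4 + D \left(- D + 2 D \left(-5 + D\right)\right)$)
$L{\left(8 \right)} A{\left(23,18 \right)} = \left(-4 - 11 \cdot 8^{2} + 2 \cdot 8^{3}\right) 23 \left(1 - 90\right) = \left(-4 - 704 + 2 \cdot 512\right) 23 \left(1 - 90\right) = \left(-4 - 704 + 1024\right) 23 \left(-89\right) = 316 \left(-2047\right) = -646852$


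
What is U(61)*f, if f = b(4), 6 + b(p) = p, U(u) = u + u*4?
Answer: -610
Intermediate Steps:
U(u) = 5*u (U(u) = u + 4*u = 5*u)
b(p) = -6 + p
f = -2 (f = -6 + 4 = -2)
U(61)*f = (5*61)*(-2) = 305*(-2) = -610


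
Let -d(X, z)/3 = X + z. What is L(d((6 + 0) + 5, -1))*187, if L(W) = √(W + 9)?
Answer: 187*I*√21 ≈ 856.94*I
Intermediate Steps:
d(X, z) = -3*X - 3*z (d(X, z) = -3*(X + z) = -3*X - 3*z)
L(W) = √(9 + W)
L(d((6 + 0) + 5, -1))*187 = √(9 + (-3*((6 + 0) + 5) - 3*(-1)))*187 = √(9 + (-3*(6 + 5) + 3))*187 = √(9 + (-3*11 + 3))*187 = √(9 + (-33 + 3))*187 = √(9 - 30)*187 = √(-21)*187 = (I*√21)*187 = 187*I*√21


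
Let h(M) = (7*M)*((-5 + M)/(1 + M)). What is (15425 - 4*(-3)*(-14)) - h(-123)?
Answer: 985781/61 ≈ 16160.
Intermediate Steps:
h(M) = 7*M*(-5 + M)/(1 + M) (h(M) = (7*M)*((-5 + M)/(1 + M)) = 7*M*(-5 + M)/(1 + M))
(15425 - 4*(-3)*(-14)) - h(-123) = (15425 - 4*(-3)*(-14)) - 7*(-123)*(-5 - 123)/(1 - 123) = (15425 + 12*(-14)) - 7*(-123)*(-128)/(-122) = (15425 - 168) - 7*(-123)*(-1)*(-128)/122 = 15257 - 1*(-55104/61) = 15257 + 55104/61 = 985781/61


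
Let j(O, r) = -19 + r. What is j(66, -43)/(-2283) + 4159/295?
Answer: 9513287/673485 ≈ 14.125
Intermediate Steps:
j(66, -43)/(-2283) + 4159/295 = (-19 - 43)/(-2283) + 4159/295 = -62*(-1/2283) + 4159*(1/295) = 62/2283 + 4159/295 = 9513287/673485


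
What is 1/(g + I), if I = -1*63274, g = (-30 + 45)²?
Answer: -1/63049 ≈ -1.5861e-5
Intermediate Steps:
g = 225 (g = 15² = 225)
I = -63274
1/(g + I) = 1/(225 - 63274) = 1/(-63049) = -1/63049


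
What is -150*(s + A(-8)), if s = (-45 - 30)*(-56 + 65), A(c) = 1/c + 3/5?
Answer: 404715/4 ≈ 1.0118e+5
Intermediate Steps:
A(c) = 3/5 + 1/c (A(c) = 1/c + 3*(1/5) = 1/c + 3/5 = 3/5 + 1/c)
s = -675 (s = -75*9 = -675)
-150*(s + A(-8)) = -150*(-675 + (3/5 + 1/(-8))) = -150*(-675 + (3/5 - 1/8)) = -150*(-675 + 19/40) = -150*(-26981/40) = 404715/4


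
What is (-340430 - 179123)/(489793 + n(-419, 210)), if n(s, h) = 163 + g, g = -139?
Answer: -519553/489817 ≈ -1.0607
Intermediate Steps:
n(s, h) = 24 (n(s, h) = 163 - 139 = 24)
(-340430 - 179123)/(489793 + n(-419, 210)) = (-340430 - 179123)/(489793 + 24) = -519553/489817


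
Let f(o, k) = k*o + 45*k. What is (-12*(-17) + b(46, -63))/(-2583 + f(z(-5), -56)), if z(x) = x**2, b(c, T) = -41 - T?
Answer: -226/6503 ≈ -0.034753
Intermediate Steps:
f(o, k) = 45*k + k*o
(-12*(-17) + b(46, -63))/(-2583 + f(z(-5), -56)) = (-12*(-17) + (-41 - 1*(-63)))/(-2583 - 56*(45 + (-5)**2)) = (204 + (-41 + 63))/(-2583 - 56*(45 + 25)) = (204 + 22)/(-2583 - 56*70) = 226/(-2583 - 3920) = 226/(-6503) = 226*(-1/6503) = -226/6503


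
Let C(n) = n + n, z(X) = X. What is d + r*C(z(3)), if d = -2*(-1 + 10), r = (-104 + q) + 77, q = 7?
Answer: -138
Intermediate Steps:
C(n) = 2*n
r = -20 (r = (-104 + 7) + 77 = -97 + 77 = -20)
d = -18 (d = -2*9 = -18)
d + r*C(z(3)) = -18 - 40*3 = -18 - 20*6 = -18 - 120 = -138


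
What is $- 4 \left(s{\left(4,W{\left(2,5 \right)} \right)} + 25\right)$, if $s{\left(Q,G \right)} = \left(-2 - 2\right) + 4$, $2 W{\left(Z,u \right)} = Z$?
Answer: $-100$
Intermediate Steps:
$W{\left(Z,u \right)} = \frac{Z}{2}$
$s{\left(Q,G \right)} = 0$ ($s{\left(Q,G \right)} = -4 + 4 = 0$)
$- 4 \left(s{\left(4,W{\left(2,5 \right)} \right)} + 25\right) = - 4 \left(0 + 25\right) = \left(-4\right) 25 = -100$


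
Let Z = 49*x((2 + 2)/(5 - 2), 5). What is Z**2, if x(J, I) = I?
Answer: 60025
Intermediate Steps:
Z = 245 (Z = 49*5 = 245)
Z**2 = 245**2 = 60025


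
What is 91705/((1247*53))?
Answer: 91705/66091 ≈ 1.3876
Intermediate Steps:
91705/((1247*53)) = 91705/66091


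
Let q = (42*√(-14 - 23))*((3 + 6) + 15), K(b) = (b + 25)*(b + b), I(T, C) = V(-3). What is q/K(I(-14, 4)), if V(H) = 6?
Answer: 84*I*√37/31 ≈ 16.482*I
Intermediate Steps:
I(T, C) = 6
K(b) = 2*b*(25 + b) (K(b) = (25 + b)*(2*b) = 2*b*(25 + b))
q = 1008*I*√37 (q = (42*√(-37))*(9 + 15) = (42*(I*√37))*24 = (42*I*√37)*24 = 1008*I*√37 ≈ 6131.4*I)
q/K(I(-14, 4)) = (1008*I*√37)/((2*6*(25 + 6))) = (1008*I*√37)/((2*6*31)) = (1008*I*√37)/372 = (1008*I*√37)*(1/372) = 84*I*√37/31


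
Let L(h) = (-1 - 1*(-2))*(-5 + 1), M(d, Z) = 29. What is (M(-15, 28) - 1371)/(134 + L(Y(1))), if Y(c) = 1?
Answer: -671/65 ≈ -10.323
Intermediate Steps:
L(h) = -4 (L(h) = (-1 + 2)*(-4) = 1*(-4) = -4)
(M(-15, 28) - 1371)/(134 + L(Y(1))) = (29 - 1371)/(134 - 4) = -1342/130 = -1342*1/130 = -671/65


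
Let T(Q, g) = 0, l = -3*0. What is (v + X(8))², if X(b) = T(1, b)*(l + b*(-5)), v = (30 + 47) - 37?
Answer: 1600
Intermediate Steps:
l = 0
v = 40 (v = 77 - 37 = 40)
X(b) = 0 (X(b) = 0*(0 + b*(-5)) = 0*(0 - 5*b) = 0*(-5*b) = 0)
(v + X(8))² = (40 + 0)² = 40² = 1600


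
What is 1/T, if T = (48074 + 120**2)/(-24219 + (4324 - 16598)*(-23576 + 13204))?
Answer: 127281709/62474 ≈ 2037.4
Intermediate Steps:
T = 62474/127281709 (T = (48074 + 14400)/(-24219 - 12274*(-10372)) = 62474/(-24219 + 127305928) = 62474/127281709 ≈ 0.00049083)
1/T = 1/(62474/127281709) = 127281709/62474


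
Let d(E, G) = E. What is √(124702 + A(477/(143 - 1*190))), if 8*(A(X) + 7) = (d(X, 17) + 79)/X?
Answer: √12609571426/318 ≈ 353.12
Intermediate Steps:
A(X) = -7 + (79 + X)/(8*X) (A(X) = -7 + ((X + 79)/X)/8 = -7 + ((79 + X)/X)/8 = -7 + (79 + X)/(8*X))
√(124702 + A(477/(143 - 1*190))) = √(124702 + (79 - 26235/(143 - 1*190))/(8*((477/(143 - 1*190))))) = √(124702 + (79 - 26235/(143 - 190))/(8*((477/(143 - 190))))) = √(124702 + (79 - 26235/(-47))/(8*((477/(-47))))) = √(124702 + (79 - 26235*(-1)/47)/(8*((477*(-1/47))))) = √(124702 + (79 - 55*(-477/47))/(8*(-477/47))) = √(124702 + (⅛)*(-47/477)*(79 + 26235/47)) = √(124702 + (⅛)*(-47/477)*(29948/47)) = √(124702 - 7487/954) = √(118958221/954) = √12609571426/318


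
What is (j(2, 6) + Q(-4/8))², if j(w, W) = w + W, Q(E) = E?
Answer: 225/4 ≈ 56.250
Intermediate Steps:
j(w, W) = W + w
(j(2, 6) + Q(-4/8))² = ((6 + 2) - 4/8)² = (8 - 4*⅛)² = (8 - ½)² = (15/2)² = 225/4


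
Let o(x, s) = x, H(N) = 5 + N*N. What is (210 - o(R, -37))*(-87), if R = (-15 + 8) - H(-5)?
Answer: -21489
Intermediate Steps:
H(N) = 5 + N**2
R = -37 (R = (-15 + 8) - (5 + (-5)**2) = -7 - (5 + 25) = -7 - 1*30 = -7 - 30 = -37)
(210 - o(R, -37))*(-87) = (210 - 1*(-37))*(-87) = (210 + 37)*(-87) = 247*(-87) = -21489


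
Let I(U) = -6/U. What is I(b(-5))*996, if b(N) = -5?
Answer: 5976/5 ≈ 1195.2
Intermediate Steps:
I(b(-5))*996 = -6/(-5)*996 = -6*(-⅕)*996 = (6/5)*996 = 5976/5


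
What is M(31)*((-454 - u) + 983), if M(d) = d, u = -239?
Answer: 23808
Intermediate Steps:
M(31)*((-454 - u) + 983) = 31*((-454 - 1*(-239)) + 983) = 31*((-454 + 239) + 983) = 31*(-215 + 983) = 31*768 = 23808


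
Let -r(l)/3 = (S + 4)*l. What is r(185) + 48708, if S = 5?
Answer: 43713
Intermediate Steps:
r(l) = -27*l (r(l) = -3*(5 + 4)*l = -27*l)
r(185) + 48708 = -27*185 + 48708 = -4995 + 48708 = 43713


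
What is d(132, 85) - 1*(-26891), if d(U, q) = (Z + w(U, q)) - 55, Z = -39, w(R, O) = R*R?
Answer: 44221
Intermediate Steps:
w(R, O) = R**2
d(U, q) = -94 + U**2 (d(U, q) = (-39 + U**2) - 55 = -94 + U**2)
d(132, 85) - 1*(-26891) = (-94 + 132**2) - 1*(-26891) = (-94 + 17424) + 26891 = 17330 + 26891 = 44221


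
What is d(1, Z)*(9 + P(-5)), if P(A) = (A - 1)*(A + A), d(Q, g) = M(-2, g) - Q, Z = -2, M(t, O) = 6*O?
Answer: -897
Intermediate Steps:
d(Q, g) = -Q + 6*g (d(Q, g) = 6*g - Q = -Q + 6*g)
P(A) = 2*A*(-1 + A) (P(A) = (-1 + A)*(2*A) = 2*A*(-1 + A))
d(1, Z)*(9 + P(-5)) = (-1*1 + 6*(-2))*(9 + 2*(-5)*(-1 - 5)) = (-1 - 12)*(9 + 2*(-5)*(-6)) = -13*(9 + 60) = -13*69 = -897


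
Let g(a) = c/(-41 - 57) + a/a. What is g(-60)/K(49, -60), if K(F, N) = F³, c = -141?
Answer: 239/11529602 ≈ 2.0729e-5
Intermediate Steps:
g(a) = 239/98 (g(a) = -141/(-41 - 57) + a/a = -141/(-98) + 1 = -141*(-1/98) + 1 = 141/98 + 1 = 239/98)
g(-60)/K(49, -60) = 239/(98*(49³)) = (239/98)/117649 = (239/98)*(1/117649) = 239/11529602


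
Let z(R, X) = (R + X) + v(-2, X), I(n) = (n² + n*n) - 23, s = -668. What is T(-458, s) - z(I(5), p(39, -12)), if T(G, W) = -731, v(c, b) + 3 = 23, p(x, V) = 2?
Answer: -780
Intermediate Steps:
v(c, b) = 20 (v(c, b) = -3 + 23 = 20)
I(n) = -23 + 2*n² (I(n) = (n² + n²) - 23 = 2*n² - 23 = -23 + 2*n²)
z(R, X) = 20 + R + X (z(R, X) = (R + X) + 20 = 20 + R + X)
T(-458, s) - z(I(5), p(39, -12)) = -731 - (20 + (-23 + 2*5²) + 2) = -731 - (20 + (-23 + 2*25) + 2) = -731 - (20 + (-23 + 50) + 2) = -731 - (20 + 27 + 2) = -731 - 1*49 = -731 - 49 = -780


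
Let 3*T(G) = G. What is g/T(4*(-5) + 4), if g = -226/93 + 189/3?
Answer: -5633/496 ≈ -11.357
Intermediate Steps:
T(G) = G/3
g = 5633/93 (g = -226*1/93 + 189*(1/3) = -226/93 + 63 = 5633/93 ≈ 60.570)
g/T(4*(-5) + 4) = 5633/(93*(((4*(-5) + 4)/3))) = 5633/(93*(((-20 + 4)/3))) = 5633/(93*(((1/3)*(-16)))) = 5633/(93*(-16/3)) = (5633/93)*(-3/16) = -5633/496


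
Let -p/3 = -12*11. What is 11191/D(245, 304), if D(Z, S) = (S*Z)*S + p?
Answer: 11191/22642316 ≈ 0.00049425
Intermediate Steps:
p = 396 (p = -(-36)*11 = -3*(-132) = 396)
D(Z, S) = 396 + Z*S² (D(Z, S) = (S*Z)*S + 396 = Z*S² + 396 = 396 + Z*S²)
11191/D(245, 304) = 11191/(396 + 245*304²) = 11191/(396 + 245*92416) = 11191/(396 + 22641920) = 11191/22642316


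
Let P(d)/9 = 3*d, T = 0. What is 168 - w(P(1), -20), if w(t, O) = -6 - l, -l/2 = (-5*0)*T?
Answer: 174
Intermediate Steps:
l = 0 (l = -2*(-5*0)*0 = -0*0 = -2*0 = 0)
P(d) = 27*d (P(d) = 9*(3*d) = 27*d)
w(t, O) = -6 (w(t, O) = -6 - 1*0 = -6 + 0 = -6)
168 - w(P(1), -20) = 168 - 1*(-6) = 168 + 6 = 174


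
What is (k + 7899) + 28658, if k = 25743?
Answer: 62300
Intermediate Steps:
(k + 7899) + 28658 = (25743 + 7899) + 28658 = 33642 + 28658 = 62300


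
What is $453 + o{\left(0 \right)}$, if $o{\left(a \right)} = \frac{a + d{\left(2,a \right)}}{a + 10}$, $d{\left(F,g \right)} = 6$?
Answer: $\frac{2268}{5} \approx 453.6$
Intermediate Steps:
$o{\left(a \right)} = \frac{6 + a}{10 + a}$ ($o{\left(a \right)} = \frac{a + 6}{a + 10} = \frac{6 + a}{10 + a}$)
$453 + o{\left(0 \right)} = 453 + \frac{6 + 0}{10 + 0} = 453 + \frac{1}{10} \cdot 6 = 453 + \frac{3}{5} = \frac{2268}{5}$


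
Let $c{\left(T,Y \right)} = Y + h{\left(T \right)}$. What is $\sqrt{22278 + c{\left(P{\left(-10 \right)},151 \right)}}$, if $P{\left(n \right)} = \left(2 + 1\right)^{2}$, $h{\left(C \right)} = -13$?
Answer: $4 \sqrt{1401} \approx 149.72$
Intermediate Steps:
$P{\left(n \right)} = 9$ ($P{\left(n \right)} = 3^{2} = 9$)
$c{\left(T,Y \right)} = -13 + Y$ ($c{\left(T,Y \right)} = Y - 13 = -13 + Y$)
$\sqrt{22278 + c{\left(P{\left(-10 \right)},151 \right)}} = \sqrt{22278 + \left(-13 + 151\right)} = \sqrt{22278 + 138} = \sqrt{22416} = 4 \sqrt{1401}$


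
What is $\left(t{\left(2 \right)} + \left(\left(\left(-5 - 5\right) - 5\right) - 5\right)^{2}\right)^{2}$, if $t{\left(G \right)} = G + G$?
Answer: $163216$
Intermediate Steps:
$t{\left(G \right)} = 2 G$
$\left(t{\left(2 \right)} + \left(\left(\left(-5 - 5\right) - 5\right) - 5\right)^{2}\right)^{2} = \left(2 \cdot 2 + \left(\left(\left(-5 - 5\right) - 5\right) - 5\right)^{2}\right)^{2} = \left(4 + \left(\left(\left(-5 - 5\right) - 5\right) - 5\right)^{2}\right)^{2} = \left(4 + \left(\left(-10 - 5\right) - 5\right)^{2}\right)^{2} = \left(4 + \left(-15 - 5\right)^{2}\right)^{2} = \left(4 + \left(-20\right)^{2}\right)^{2} = \left(4 + 400\right)^{2} = 404^{2} = 163216$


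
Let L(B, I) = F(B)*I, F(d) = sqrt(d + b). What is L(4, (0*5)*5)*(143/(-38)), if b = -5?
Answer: 0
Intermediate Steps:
F(d) = sqrt(-5 + d) (F(d) = sqrt(d - 5) = sqrt(-5 + d))
L(B, I) = I*sqrt(-5 + B) (L(B, I) = sqrt(-5 + B)*I = I*sqrt(-5 + B))
L(4, (0*5)*5)*(143/(-38)) = (((0*5)*5)*sqrt(-5 + 4))*(143/(-38)) = ((0*5)*sqrt(-1))*(143*(-1/38)) = (0*I)*(-143/38) = 0*(-143/38) = 0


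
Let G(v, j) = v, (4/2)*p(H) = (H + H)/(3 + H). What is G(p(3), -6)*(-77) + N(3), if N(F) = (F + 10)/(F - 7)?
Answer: -167/4 ≈ -41.750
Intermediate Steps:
p(H) = H/(3 + H) (p(H) = ((H + H)/(3 + H))/2 = ((2*H)/(3 + H))/2 = (2*H/(3 + H))/2 = H/(3 + H))
N(F) = (10 + F)/(-7 + F)
G(p(3), -6)*(-77) + N(3) = (3/(3 + 3))*(-77) + (10 + 3)/(-7 + 3) = (3/6)*(-77) + 13/(-4) = (3*(⅙))*(-77) - ¼*13 = (½)*(-77) - 13/4 = -77/2 - 13/4 = -167/4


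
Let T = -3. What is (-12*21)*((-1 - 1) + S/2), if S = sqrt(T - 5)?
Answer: 504 - 252*I*sqrt(2) ≈ 504.0 - 356.38*I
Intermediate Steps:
S = 2*I*sqrt(2) (S = sqrt(-3 - 5) = sqrt(-8) = 2*I*sqrt(2) ≈ 2.8284*I)
(-12*21)*((-1 - 1) + S/2) = (-12*21)*((-1 - 1) + (2*I*sqrt(2))/2) = -252*(-2 + (2*I*sqrt(2))*(1/2)) = -252*(-2 + I*sqrt(2)) = 504 - 252*I*sqrt(2)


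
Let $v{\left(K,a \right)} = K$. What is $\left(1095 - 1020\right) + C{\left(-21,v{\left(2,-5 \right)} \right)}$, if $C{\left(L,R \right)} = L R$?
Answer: $33$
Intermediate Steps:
$\left(1095 - 1020\right) + C{\left(-21,v{\left(2,-5 \right)} \right)} = \left(1095 - 1020\right) - 42 = 75 - 42 = 33$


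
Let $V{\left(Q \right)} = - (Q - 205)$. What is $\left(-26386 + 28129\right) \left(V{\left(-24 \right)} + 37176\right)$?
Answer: $65196915$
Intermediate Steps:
$V{\left(Q \right)} = 205 - Q$ ($V{\left(Q \right)} = - (-205 + Q) = 205 - Q$)
$\left(-26386 + 28129\right) \left(V{\left(-24 \right)} + 37176\right) = \left(-26386 + 28129\right) \left(\left(205 - -24\right) + 37176\right) = 1743 \left(\left(205 + 24\right) + 37176\right) = 1743 \left(229 + 37176\right) = 1743 \cdot 37405 = 65196915$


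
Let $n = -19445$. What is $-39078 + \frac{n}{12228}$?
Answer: $- \frac{477865229}{12228} \approx -39080.0$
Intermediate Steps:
$-39078 + \frac{n}{12228} = -39078 - \frac{19445}{12228} = - \frac{477865229}{12228}$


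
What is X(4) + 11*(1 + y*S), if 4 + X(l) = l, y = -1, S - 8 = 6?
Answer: -143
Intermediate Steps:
S = 14 (S = 8 + 6 = 14)
X(l) = -4 + l
X(4) + 11*(1 + y*S) = (-4 + 4) + 11*(1 - 1*14) = 0 + 11*(1 - 14) = 0 + 11*(-13) = 0 - 143 = -143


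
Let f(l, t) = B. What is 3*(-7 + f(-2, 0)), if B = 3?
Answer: -12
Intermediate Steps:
f(l, t) = 3
3*(-7 + f(-2, 0)) = 3*(-7 + 3) = 3*(-4) = -12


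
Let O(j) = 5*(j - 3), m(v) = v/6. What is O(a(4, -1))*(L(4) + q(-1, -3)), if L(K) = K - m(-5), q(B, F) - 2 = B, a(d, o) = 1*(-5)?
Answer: -700/3 ≈ -233.33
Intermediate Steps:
a(d, o) = -5
q(B, F) = 2 + B
m(v) = v/6 (m(v) = v*(⅙) = v/6)
O(j) = -15 + 5*j (O(j) = 5*(-3 + j) = -15 + 5*j)
L(K) = ⅚ + K (L(K) = K - (-5)/6 = K - 1*(-⅚) = K + ⅚ = ⅚ + K)
O(a(4, -1))*(L(4) + q(-1, -3)) = (-15 + 5*(-5))*((⅚ + 4) + (2 - 1)) = (-15 - 25)*(29/6 + 1) = -40*35/6 = -700/3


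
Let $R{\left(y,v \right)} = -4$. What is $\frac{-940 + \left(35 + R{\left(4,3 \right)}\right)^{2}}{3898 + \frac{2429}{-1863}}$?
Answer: $\frac{39123}{7259545} \approx 0.0053892$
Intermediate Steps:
$\frac{-940 + \left(35 + R{\left(4,3 \right)}\right)^{2}}{3898 + \frac{2429}{-1863}} = \frac{-940 + \left(35 - 4\right)^{2}}{3898 + \frac{2429}{-1863}} = \frac{-940 + 31^{2}}{3898 + 2429 \left(- \frac{1}{1863}\right)} = \frac{-940 + 961}{3898 - \frac{2429}{1863}} = \frac{21}{\frac{7259545}{1863}} = 21 \cdot \frac{1863}{7259545} = \frac{39123}{7259545}$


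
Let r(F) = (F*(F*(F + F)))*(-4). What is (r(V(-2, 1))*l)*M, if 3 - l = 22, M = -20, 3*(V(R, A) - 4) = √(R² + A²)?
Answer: -644480/3 - 1328480*√5/27 ≈ -3.2485e+5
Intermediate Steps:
V(R, A) = 4 + √(A² + R²)/3 (V(R, A) = 4 + √(R² + A²)/3 = 4 + √(A² + R²)/3)
r(F) = -8*F³ (r(F) = (F*(F*(2*F)))*(-4) = (F*(2*F²))*(-4) = (2*F³)*(-4) = -8*F³)
l = -19 (l = 3 - 1*22 = 3 - 22 = -19)
(r(V(-2, 1))*l)*M = (-8*(4 + √(1² + (-2)²)/3)³*(-19))*(-20) = (-8*(4 + √(1 + 4)/3)³*(-19))*(-20) = (-8*(4 + √5/3)³*(-19))*(-20) = (152*(4 + √5/3)³)*(-20) = -3040*(4 + √5/3)³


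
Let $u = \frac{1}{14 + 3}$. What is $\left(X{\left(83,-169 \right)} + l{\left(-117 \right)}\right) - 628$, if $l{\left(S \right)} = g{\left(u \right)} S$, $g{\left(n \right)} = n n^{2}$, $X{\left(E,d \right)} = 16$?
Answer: $- \frac{3006873}{4913} \approx -612.02$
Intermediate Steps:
$u = \frac{1}{17} \approx 0.058824$
$g{\left(n \right)} = n^{3}$
$l{\left(S \right)} = \frac{S}{4913}$
$\left(X{\left(83,-169 \right)} + l{\left(-117 \right)}\right) - 628 = \left(16 + \frac{1}{4913} \left(-117\right)\right) - 628 = \left(16 - \frac{117}{4913}\right) - 628 = \frac{78491}{4913} - 628 = - \frac{3006873}{4913}$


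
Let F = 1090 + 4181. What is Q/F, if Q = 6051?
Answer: 2017/1757 ≈ 1.1480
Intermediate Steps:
F = 5271
Q/F = 6051/5271 = 6051*(1/5271) = 2017/1757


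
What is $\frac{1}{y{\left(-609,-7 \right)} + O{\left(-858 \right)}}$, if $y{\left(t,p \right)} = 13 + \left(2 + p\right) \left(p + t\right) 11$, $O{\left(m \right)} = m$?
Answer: $\frac{1}{33035} \approx 3.0271 \cdot 10^{-5}$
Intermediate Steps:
$y{\left(t,p \right)} = 13 + 11 \left(2 + p\right) \left(p + t\right)$
$\frac{1}{y{\left(-609,-7 \right)} + O{\left(-858 \right)}} = \frac{1}{\left(13 + 11 \left(-7\right)^{2} + 22 \left(-7\right) + 22 \left(-609\right) + 11 \left(-7\right) \left(-609\right)\right) - 858} = \frac{1}{\left(13 + 11 \cdot 49 - 154 - 13398 + 46893\right) - 858} = \frac{1}{\left(13 + 539 - 154 - 13398 + 46893\right) - 858} = \frac{1}{33893 - 858} = \frac{1}{33035}$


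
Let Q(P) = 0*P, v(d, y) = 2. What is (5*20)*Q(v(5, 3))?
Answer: 0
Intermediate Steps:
Q(P) = 0
(5*20)*Q(v(5, 3)) = (5*20)*0 = 100*0 = 0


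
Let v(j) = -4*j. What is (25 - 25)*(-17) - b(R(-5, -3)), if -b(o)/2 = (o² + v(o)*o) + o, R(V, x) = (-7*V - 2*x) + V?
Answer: -7704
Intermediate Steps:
R(V, x) = -6*V - 2*x
b(o) = -2*o + 6*o² (b(o) = -2*((o² + (-4*o)*o) + o) = -2*((o² - 4*o²) + o) = -2*(-3*o² + o) = -2*(o - 3*o²) = -2*o + 6*o²)
(25 - 25)*(-17) - b(R(-5, -3)) = (25 - 25)*(-17) - 2*(-6*(-5) - 2*(-3))*(-1 + 3*(-6*(-5) - 2*(-3))) = 0*(-17) - 2*(30 + 6)*(-1 + 3*(30 + 6)) = 0 - 2*36*(-1 + 3*36) = 0 - 2*36*(-1 + 108) = 0 - 2*36*107 = 0 - 1*7704 = 0 - 7704 = -7704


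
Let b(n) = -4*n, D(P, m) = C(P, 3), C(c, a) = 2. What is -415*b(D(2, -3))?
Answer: 3320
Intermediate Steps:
D(P, m) = 2
-415*b(D(2, -3)) = -(-1660)*2 = -415*(-8) = 3320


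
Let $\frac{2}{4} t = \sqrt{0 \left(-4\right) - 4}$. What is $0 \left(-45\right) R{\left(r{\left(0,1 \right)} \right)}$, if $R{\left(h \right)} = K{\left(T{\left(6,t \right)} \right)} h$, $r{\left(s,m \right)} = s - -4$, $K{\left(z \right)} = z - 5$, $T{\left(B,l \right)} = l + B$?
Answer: $0$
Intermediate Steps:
$t = 4 i$ ($t = 2 \sqrt{0 \left(-4\right) - 4} = 2 \sqrt{0 - 4} = 2 \sqrt{-4} = 2 \cdot 2 i = 4 i \approx 4.0 i$)
$T{\left(B,l \right)} = B + l$
$K{\left(z \right)} = -5 + z$
$r{\left(s,m \right)} = 4 + s$ ($r{\left(s,m \right)} = s + 4 = 4 + s$)
$R{\left(h \right)} = h \left(1 + 4 i\right)$ ($R{\left(h \right)} = \left(-5 + \left(6 + 4 i\right)\right) h = \left(1 + 4 i\right) h = h \left(1 + 4 i\right)$)
$0 \left(-45\right) R{\left(r{\left(0,1 \right)} \right)} = 0 \left(-45\right) \left(4 + 0\right) \left(1 + 4 i\right) = 0 \cdot 4 \left(1 + 4 i\right) = 0 \left(4 + 16 i\right) = 0$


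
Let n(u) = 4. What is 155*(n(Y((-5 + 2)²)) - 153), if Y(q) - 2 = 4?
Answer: -23095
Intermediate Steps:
Y(q) = 6 (Y(q) = 2 + 4 = 6)
155*(n(Y((-5 + 2)²)) - 153) = 155*(4 - 153) = 155*(-149) = -23095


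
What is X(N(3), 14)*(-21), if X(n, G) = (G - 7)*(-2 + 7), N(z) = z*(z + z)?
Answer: -735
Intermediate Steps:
N(z) = 2*z² (N(z) = z*(2*z) = 2*z²)
X(n, G) = -35 + 5*G (X(n, G) = (-7 + G)*5 = -35 + 5*G)
X(N(3), 14)*(-21) = (-35 + 5*14)*(-21) = (-35 + 70)*(-21) = 35*(-21) = -735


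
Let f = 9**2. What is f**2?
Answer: 6561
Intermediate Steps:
f = 81
f**2 = 81**2 = 6561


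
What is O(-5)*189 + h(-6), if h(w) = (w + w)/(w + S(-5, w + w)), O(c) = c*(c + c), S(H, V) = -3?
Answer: 28354/3 ≈ 9451.3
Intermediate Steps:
O(c) = 2*c² (O(c) = c*(2*c) = 2*c²)
h(w) = 2*w/(-3 + w) (h(w) = (w + w)/(w - 3) = (2*w)/(-3 + w) = 2*w/(-3 + w))
O(-5)*189 + h(-6) = (2*(-5)²)*189 + 2*(-6)/(-3 - 6) = (2*25)*189 + 2*(-6)/(-9) = 50*189 + 2*(-6)*(-⅑) = 9450 + 4/3 = 28354/3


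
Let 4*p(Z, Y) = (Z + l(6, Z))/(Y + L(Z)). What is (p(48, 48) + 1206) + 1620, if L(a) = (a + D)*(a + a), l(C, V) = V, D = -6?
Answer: 480421/170 ≈ 2826.0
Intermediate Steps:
L(a) = 2*a*(-6 + a) (L(a) = (a - 6)*(a + a) = (-6 + a)*(2*a) = 2*a*(-6 + a))
p(Z, Y) = Z/(2*(Y + 2*Z*(-6 + Z))) (p(Z, Y) = ((Z + Z)/(Y + 2*Z*(-6 + Z)))/4 = ((2*Z)/(Y + 2*Z*(-6 + Z)))/4 = (2*Z/(Y + 2*Z*(-6 + Z)))/4 = Z/(2*(Y + 2*Z*(-6 + Z))))
(p(48, 48) + 1206) + 1620 = ((1/2)*48/(48 + 2*48*(-6 + 48)) + 1206) + 1620 = ((1/2)*48/(48 + 2*48*42) + 1206) + 1620 = ((1/2)*48/(48 + 4032) + 1206) + 1620 = ((1/2)*48/4080 + 1206) + 1620 = ((1/2)*48*(1/4080) + 1206) + 1620 = (1/170 + 1206) + 1620 = 205021/170 + 1620 = 480421/170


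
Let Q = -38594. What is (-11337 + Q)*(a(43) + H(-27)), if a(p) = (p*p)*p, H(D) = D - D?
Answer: -3969864017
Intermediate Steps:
H(D) = 0
a(p) = p³ (a(p) = p²*p = p³)
(-11337 + Q)*(a(43) + H(-27)) = (-11337 - 38594)*(43³ + 0) = -49931*(79507 + 0) = -49931*79507 = -3969864017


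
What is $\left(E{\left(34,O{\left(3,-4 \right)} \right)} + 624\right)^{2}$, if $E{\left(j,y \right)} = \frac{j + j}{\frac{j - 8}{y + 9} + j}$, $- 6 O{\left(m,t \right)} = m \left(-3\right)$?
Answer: $\frac{57458966436}{146689} \approx 3.9171 \cdot 10^{5}$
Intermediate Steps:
$O{\left(m,t \right)} = \frac{m}{2}$ ($O{\left(m,t \right)} = - \frac{m \left(-3\right)}{6} = - \frac{\left(-3\right) m}{6} = \frac{m}{2}$)
$E{\left(j,y \right)} = \frac{2 j}{j + \frac{-8 + j}{9 + y}}$ ($E{\left(j,y \right)} = \frac{2 j}{\frac{-8 + j}{9 + y} + j} = \frac{2 j}{j + \frac{-8 + j}{9 + y}}$)
$\left(E{\left(34,O{\left(3,-4 \right)} \right)} + 624\right)^{2} = \left(2 \cdot 34 \frac{1}{-8 + 10 \cdot 34 + 34 \cdot \frac{1}{2} \cdot 3} \left(9 + \frac{1}{2} \cdot 3\right) + 624\right)^{2} = \left(2 \cdot 34 \frac{1}{-8 + 340 + 34 \cdot \frac{3}{2}} \left(9 + \frac{3}{2}\right) + 624\right)^{2} = \left(2 \cdot 34 \frac{1}{-8 + 340 + 51} \cdot \frac{21}{2} + 624\right)^{2} = \left(2 \cdot 34 \cdot \frac{1}{383} \cdot \frac{21}{2} + 624\right)^{2} = \left(\frac{714}{383} + 624\right)^{2} = \left(\frac{239706}{383}\right)^{2} = \frac{57458966436}{146689}$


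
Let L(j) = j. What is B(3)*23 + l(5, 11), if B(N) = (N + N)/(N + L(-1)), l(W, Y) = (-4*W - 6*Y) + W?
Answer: -12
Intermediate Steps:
l(W, Y) = -6*Y - 3*W (l(W, Y) = (-6*Y - 4*W) + W = -6*Y - 3*W)
B(N) = 2*N/(-1 + N) (B(N) = (N + N)/(N - 1) = (2*N)/(-1 + N) = 2*N/(-1 + N))
B(3)*23 + l(5, 11) = (2*3/(-1 + 3))*23 + (-6*11 - 3*5) = (2*3/2)*23 + (-66 - 15) = (2*3*(½))*23 - 81 = 3*23 - 81 = 69 - 81 = -12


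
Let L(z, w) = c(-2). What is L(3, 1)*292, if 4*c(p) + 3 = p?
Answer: -365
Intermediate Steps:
c(p) = -¾ + p/4
L(z, w) = -5/4 (L(z, w) = -¾ + (¼)*(-2) = -¾ - ½ = -5/4)
L(3, 1)*292 = -5/4*292 = -365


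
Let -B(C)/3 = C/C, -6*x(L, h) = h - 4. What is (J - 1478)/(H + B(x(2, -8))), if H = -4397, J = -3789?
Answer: 5267/4400 ≈ 1.1970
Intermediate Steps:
x(L, h) = ⅔ - h/6 (x(L, h) = -(h - 4)/6 = -(-4 + h)/6 = ⅔ - h/6)
B(C) = -3 (B(C) = -3*C/C = -3*1 = -3)
(J - 1478)/(H + B(x(2, -8))) = (-3789 - 1478)/(-4397 - 3) = -5267/(-4400) = -5267*(-1/4400) = 5267/4400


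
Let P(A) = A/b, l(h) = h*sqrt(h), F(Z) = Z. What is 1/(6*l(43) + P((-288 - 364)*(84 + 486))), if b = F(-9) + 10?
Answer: -30970/11509452279 - 43*sqrt(43)/23018904558 ≈ -2.7031e-6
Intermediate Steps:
l(h) = h**(3/2)
b = 1 (b = -9 + 10 = 1)
P(A) = A (P(A) = A/1 = A*1 = A)
1/(6*l(43) + P((-288 - 364)*(84 + 486))) = 1/(6*43**(3/2) + (-288 - 364)*(84 + 486)) = 1/(6*(43*sqrt(43)) - 652*570) = 1/(258*sqrt(43) - 371640) = 1/(-371640 + 258*sqrt(43))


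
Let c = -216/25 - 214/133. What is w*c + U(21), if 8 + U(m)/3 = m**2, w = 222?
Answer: -3246141/3325 ≈ -976.28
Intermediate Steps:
c = -34078/3325 (c = -216*1/25 - 214*1/133 = -216/25 - 214/133 = -34078/3325 ≈ -10.249)
U(m) = -24 + 3*m**2
w*c + U(21) = 222*(-34078/3325) + (-24 + 3*21**2) = -7565316/3325 + (-24 + 3*441) = -7565316/3325 + (-24 + 1323) = -7565316/3325 + 1299 = -3246141/3325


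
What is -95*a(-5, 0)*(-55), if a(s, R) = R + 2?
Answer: 10450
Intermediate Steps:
a(s, R) = 2 + R
-95*a(-5, 0)*(-55) = -95*(2 + 0)*(-55) = -95*2*(-55) = -190*(-55) = -1*(-10450) = 10450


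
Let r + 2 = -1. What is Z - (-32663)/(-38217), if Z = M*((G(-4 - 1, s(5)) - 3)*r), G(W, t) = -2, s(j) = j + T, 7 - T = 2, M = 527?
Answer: 302072722/38217 ≈ 7904.1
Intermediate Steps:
r = -3 (r = -2 - 1 = -3)
T = 5 (T = 7 - 1*2 = 7 - 2 = 5)
s(j) = 5 + j (s(j) = j + 5 = 5 + j)
Z = 7905 (Z = 527*((-2 - 3)*(-3)) = 527*(-5*(-3)) = 527*15 = 7905)
Z - (-32663)/(-38217) = 7905 - (-32663)/(-38217) = 7905 - (-32663)*(-1)/38217 = 7905 - 1*32663/38217 = 7905 - 32663/38217 = 302072722/38217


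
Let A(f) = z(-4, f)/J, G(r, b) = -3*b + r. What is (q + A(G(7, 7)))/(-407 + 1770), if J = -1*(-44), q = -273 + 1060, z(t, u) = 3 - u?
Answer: 34645/59972 ≈ 0.57769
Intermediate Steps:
G(r, b) = r - 3*b
q = 787
J = 44
A(f) = 3/44 - f/44 (A(f) = (3 - f)/44 = (3 - f)*(1/44) = 3/44 - f/44)
(q + A(G(7, 7)))/(-407 + 1770) = (787 + (3/44 - (7 - 3*7)/44))/(-407 + 1770) = (787 + (3/44 - (7 - 21)/44))/1363 = (787 + (3/44 - 1/44*(-14)))*(1/1363) = (787 + (3/44 + 7/22))*(1/1363) = (787 + 17/44)*(1/1363) = (34645/44)*(1/1363) = 34645/59972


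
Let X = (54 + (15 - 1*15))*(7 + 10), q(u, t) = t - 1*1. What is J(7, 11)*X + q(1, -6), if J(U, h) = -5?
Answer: -4597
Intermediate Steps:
q(u, t) = -1 + t (q(u, t) = t - 1 = -1 + t)
X = 918 (X = (54 + (15 - 15))*17 = (54 + 0)*17 = 54*17 = 918)
J(7, 11)*X + q(1, -6) = -5*918 + (-1 - 6) = -4590 - 7 = -4597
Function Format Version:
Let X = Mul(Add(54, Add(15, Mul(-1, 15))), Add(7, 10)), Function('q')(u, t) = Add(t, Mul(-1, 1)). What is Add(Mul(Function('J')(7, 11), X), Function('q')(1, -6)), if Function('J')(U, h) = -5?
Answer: -4597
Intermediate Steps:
Function('q')(u, t) = Add(-1, t) (Function('q')(u, t) = Add(t, -1) = Add(-1, t))
X = 918 (X = Mul(Add(54, Add(15, -15)), 17) = Mul(Add(54, 0), 17) = Mul(54, 17) = 918)
Add(Mul(Function('J')(7, 11), X), Function('q')(1, -6)) = Add(Mul(-5, 918), Add(-1, -6)) = Add(-4590, -7) = -4597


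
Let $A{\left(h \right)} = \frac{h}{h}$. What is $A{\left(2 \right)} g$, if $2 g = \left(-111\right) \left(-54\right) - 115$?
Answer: $\frac{5879}{2} \approx 2939.5$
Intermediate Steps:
$A{\left(h \right)} = 1$
$g = \frac{5879}{2}$ ($g = \frac{\left(-111\right) \left(-54\right) - 115}{2} = \frac{5994 - 115}{2} = \frac{1}{2} \cdot 5879 = \frac{5879}{2} \approx 2939.5$)
$A{\left(2 \right)} g = 1 \cdot \frac{5879}{2} = \frac{5879}{2}$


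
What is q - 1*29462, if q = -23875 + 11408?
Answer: -41929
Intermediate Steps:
q = -12467
q - 1*29462 = -12467 - 1*29462 = -12467 - 29462 = -41929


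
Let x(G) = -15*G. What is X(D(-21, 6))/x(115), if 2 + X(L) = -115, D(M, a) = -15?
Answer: 39/575 ≈ 0.067826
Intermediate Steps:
X(L) = -117 (X(L) = -2 - 115 = -117)
X(D(-21, 6))/x(115) = -117/((-15*115)) = -117/(-1725) = -117*(-1/1725) = 39/575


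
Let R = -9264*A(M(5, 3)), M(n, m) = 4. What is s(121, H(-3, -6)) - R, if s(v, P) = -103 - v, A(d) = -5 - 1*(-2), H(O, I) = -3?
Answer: -28016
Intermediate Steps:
A(d) = -3 (A(d) = -5 + 2 = -3)
R = 27792 (R = -9264*(-3) = 27792)
s(121, H(-3, -6)) - R = (-103 - 1*121) - 1*27792 = (-103 - 121) - 27792 = -224 - 27792 = -28016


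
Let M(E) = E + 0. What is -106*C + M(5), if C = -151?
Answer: 16011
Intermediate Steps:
M(E) = E
-106*C + M(5) = -106*(-151) + 5 = 16006 + 5 = 16011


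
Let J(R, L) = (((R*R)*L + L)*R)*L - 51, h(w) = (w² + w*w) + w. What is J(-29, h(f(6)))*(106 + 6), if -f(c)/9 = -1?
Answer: -79968760368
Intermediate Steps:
f(c) = 9 (f(c) = -9*(-1) = 9)
h(w) = w + 2*w² (h(w) = (w² + w²) + w = 2*w² + w = w + 2*w²)
J(R, L) = -51 + L*R*(L + L*R²) (J(R, L) = ((R²*L + L)*R)*L - 51 = ((L*R² + L)*R)*L - 51 = ((L + L*R²)*R)*L - 51 = (R*(L + L*R²))*L - 51 = L*R*(L + L*R²) - 51 = -51 + L*R*(L + L*R²))
J(-29, h(f(6)))*(106 + 6) = (-51 - 29*81*(1 + 2*9)² + (9*(1 + 2*9))²*(-29)³)*(106 + 6) = (-51 - 29*81*(1 + 18)² + (9*(1 + 18))²*(-24389))*112 = (-51 - 29*(9*19)² + (9*19)²*(-24389))*112 = (-51 - 29*171² + 171²*(-24389))*112 = (-51 - 29*29241 + 29241*(-24389))*112 = (-51 - 847989 - 713158749)*112 = -714006789*112 = -79968760368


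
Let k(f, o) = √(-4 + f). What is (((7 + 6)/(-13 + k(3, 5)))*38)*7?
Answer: -22477/85 - 1729*I/85 ≈ -264.44 - 20.341*I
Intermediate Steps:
(((7 + 6)/(-13 + k(3, 5)))*38)*7 = (((7 + 6)/(-13 + √(-4 + 3)))*38)*7 = ((13/(-13 + √(-1)))*38)*7 = ((13/(-13 + I))*38)*7 = ((13*((-13 - I)/170))*38)*7 = ((13*(-13 - I)/170)*38)*7 = (247*(-13 - I)/85)*7 = 1729*(-13 - I)/85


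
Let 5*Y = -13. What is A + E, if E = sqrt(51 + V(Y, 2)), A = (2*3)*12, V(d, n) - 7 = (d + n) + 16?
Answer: 72 + sqrt(1835)/5 ≈ 80.567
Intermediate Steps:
Y = -13/5 (Y = (1/5)*(-13) = -13/5 ≈ -2.6000)
V(d, n) = 23 + d + n (V(d, n) = 7 + ((d + n) + 16) = 7 + (16 + d + n) = 23 + d + n)
A = 72 (A = 6*12 = 72)
E = sqrt(1835)/5 (E = sqrt(51 + (23 - 13/5 + 2)) = sqrt(51 + 112/5) = sqrt(367/5) = sqrt(1835)/5 ≈ 8.5674)
A + E = 72 + sqrt(1835)/5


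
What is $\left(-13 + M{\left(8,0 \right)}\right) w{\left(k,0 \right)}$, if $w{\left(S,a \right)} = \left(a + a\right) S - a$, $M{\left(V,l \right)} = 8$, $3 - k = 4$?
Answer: $0$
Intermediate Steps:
$k = -1$ ($k = 3 - 4 = -1$)
$w{\left(S,a \right)} = - a + 2 S a$ ($w{\left(S,a \right)} = 2 a S - a = 2 S a - a = - a + 2 S a$)
$\left(-13 + M{\left(8,0 \right)}\right) w{\left(k,0 \right)} = \left(-13 + 8\right) 0 \left(-1 + 2 \left(-1\right)\right) = - 5 \cdot 0 \left(-1 - 2\right) = - 5 \cdot 0 \left(-3\right) = \left(-5\right) 0 = 0$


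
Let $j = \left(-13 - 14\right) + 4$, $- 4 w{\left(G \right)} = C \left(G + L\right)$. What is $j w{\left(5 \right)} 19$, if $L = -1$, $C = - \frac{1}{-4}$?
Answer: $\frac{437}{4} \approx 109.25$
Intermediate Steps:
$C = \frac{1}{4}$ ($C = \left(-1\right) \left(- \frac{1}{4}\right) = \frac{1}{4} \approx 0.25$)
$w{\left(G \right)} = \frac{1}{16} - \frac{G}{16}$ ($w{\left(G \right)} = - \frac{\frac{1}{4} \left(G - 1\right)}{4} = - \frac{\frac{1}{4} \left(-1 + G\right)}{4} = - \frac{- \frac{1}{4} + \frac{G}{4}}{4} = \frac{1}{16} - \frac{G}{16}$)
$j = -23$ ($j = -27 + 4 = -23$)
$j w{\left(5 \right)} 19 = - 23 \left(\frac{1}{16} - \frac{5}{16}\right) 19 = \left(-23\right) \left(- \frac{1}{4}\right) 19 = \frac{23}{4} \cdot 19 = \frac{437}{4}$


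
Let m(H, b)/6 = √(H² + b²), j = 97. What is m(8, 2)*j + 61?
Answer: 61 + 1164*√17 ≈ 4860.3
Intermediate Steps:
m(H, b) = 6*√(H² + b²)
m(8, 2)*j + 61 = (6*√(8² + 2²))*97 + 61 = (6*√(64 + 4))*97 + 61 = (6*√68)*97 + 61 = (6*(2*√17))*97 + 61 = (12*√17)*97 + 61 = 1164*√17 + 61 = 61 + 1164*√17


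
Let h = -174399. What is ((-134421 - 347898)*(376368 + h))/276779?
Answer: -97413486111/276779 ≈ -3.5195e+5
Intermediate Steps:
((-134421 - 347898)*(376368 + h))/276779 = ((-134421 - 347898)*(376368 - 174399))/276779 = -482319*201969*(1/276779) = -97413486111*1/276779 = -97413486111/276779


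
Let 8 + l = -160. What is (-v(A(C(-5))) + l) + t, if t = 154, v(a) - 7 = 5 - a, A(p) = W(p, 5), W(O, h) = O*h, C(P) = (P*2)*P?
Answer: 224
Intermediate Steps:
C(P) = 2*P² (C(P) = (2*P)*P = 2*P²)
A(p) = 5*p (A(p) = p*5 = 5*p)
v(a) = 12 - a (v(a) = 7 + (5 - a) = 12 - a)
l = -168 (l = -8 - 160 = -168)
(-v(A(C(-5))) + l) + t = (-(12 - 5*2*(-5)²) - 168) + 154 = (-(12 - 5*2*25) - 168) + 154 = (-(12 - 5*50) - 168) + 154 = (-(12 - 1*250) - 168) + 154 = (-(12 - 250) - 168) + 154 = (-1*(-238) - 168) + 154 = (238 - 168) + 154 = 70 + 154 = 224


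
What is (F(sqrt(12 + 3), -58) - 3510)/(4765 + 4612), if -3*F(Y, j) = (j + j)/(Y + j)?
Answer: -35271698/94210719 - 116*sqrt(15)/94210719 ≈ -0.37440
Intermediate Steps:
F(Y, j) = -2*j/(3*(Y + j)) (F(Y, j) = -(j + j)/(3*(Y + j)) = -2*j/(3*(Y + j)))
(F(sqrt(12 + 3), -58) - 3510)/(4765 + 4612) = (-2*(-58)/(3*sqrt(12 + 3) + 3*(-58)) - 3510)/(4765 + 4612) = (-2*(-58)/(3*sqrt(15) - 174) - 3510)/9377 = (-2*(-58)/(-174 + 3*sqrt(15)) - 3510)*(1/9377) = (116/(-174 + 3*sqrt(15)) - 3510)*(1/9377) = (-3510 + 116/(-174 + 3*sqrt(15)))*(1/9377) = -3510/9377 + 116/(9377*(-174 + 3*sqrt(15)))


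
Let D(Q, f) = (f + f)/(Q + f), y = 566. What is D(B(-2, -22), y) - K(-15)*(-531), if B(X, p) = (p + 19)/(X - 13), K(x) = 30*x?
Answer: -676461790/2831 ≈ -2.3895e+5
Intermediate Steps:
B(X, p) = (19 + p)/(-13 + X)
D(Q, f) = 2*f/(Q + f) (D(Q, f) = (2*f)/(Q + f) = 2*f/(Q + f))
D(B(-2, -22), y) - K(-15)*(-531) = 2*566/((19 - 22)/(-13 - 2) + 566) - 30*(-15)*(-531) = 2*566/(-3/(-15) + 566) - (-450)*(-531) = 2*566/(-1/15*(-3) + 566) - 1*238950 = 2*566/(⅕ + 566) - 238950 = 2*566/(2831/5) - 238950 = 2*566*(5/2831) - 238950 = 5660/2831 - 238950 = -676461790/2831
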